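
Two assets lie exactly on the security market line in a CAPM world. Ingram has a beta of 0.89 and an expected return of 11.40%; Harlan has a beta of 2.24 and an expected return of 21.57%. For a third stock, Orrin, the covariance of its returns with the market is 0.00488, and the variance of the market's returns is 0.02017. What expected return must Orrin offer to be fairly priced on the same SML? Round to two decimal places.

6.52%

MRP = (21.57% − 11.40%) / (2.24 − 0.89) = 7.5333%
R_f = 11.40% − 0.89 × 7.5333% = 4.6954%
β_Orrin = Cov / Var(R_m) = 0.00488 / 0.02017 = 0.2419
E(R_Orrin) = R_f + β × MRP = 4.6954% + 0.2419 × 7.5333% = 6.52%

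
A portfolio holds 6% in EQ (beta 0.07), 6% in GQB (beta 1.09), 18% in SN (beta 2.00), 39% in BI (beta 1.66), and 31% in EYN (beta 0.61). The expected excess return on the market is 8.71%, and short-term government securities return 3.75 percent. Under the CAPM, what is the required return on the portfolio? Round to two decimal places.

β_P = Σ w_i β_i = 0.06×0.07 + 0.06×1.09 + 0.18×2.00 + 0.39×1.66 + 0.31×0.61 = 1.2661
E(R_P) = R_f + β_P × MRP = 3.75% + 1.2661 × 8.71% = 14.78%

14.78%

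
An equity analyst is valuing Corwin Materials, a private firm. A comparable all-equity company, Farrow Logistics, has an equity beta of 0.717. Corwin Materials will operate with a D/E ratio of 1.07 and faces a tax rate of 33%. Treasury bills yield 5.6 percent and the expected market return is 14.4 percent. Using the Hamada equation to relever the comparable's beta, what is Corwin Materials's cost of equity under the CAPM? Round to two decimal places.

16.43%

β_L = β_U × [1 + (1 − t)(D/E)] = 0.717 × [1 + (1 − 0.33) × 1.07]
    = 0.717 × [1 + 0.67 × 1.07] = 0.717 × 1.7169 = 1.2310
MRP = 14.4% − 5.6% = 8.80%
E(R) = R_f + β_L × MRP = 5.6% + 1.2310 × 8.8% = 16.43%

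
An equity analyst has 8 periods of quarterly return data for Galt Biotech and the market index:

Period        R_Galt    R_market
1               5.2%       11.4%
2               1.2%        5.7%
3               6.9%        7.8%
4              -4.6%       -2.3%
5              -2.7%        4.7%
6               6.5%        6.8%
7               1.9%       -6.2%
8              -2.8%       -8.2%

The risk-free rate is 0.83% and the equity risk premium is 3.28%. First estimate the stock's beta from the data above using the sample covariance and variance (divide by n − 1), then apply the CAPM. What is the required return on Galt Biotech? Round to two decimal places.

Mean R_i = (5.2 + 1.2 + 6.9 − 4.6 − 2.7 + 6.5 + 1.9 − 2.8) / 8 = 1.4500%
Mean R_m = (11.4 + 5.7 + 7.8 − 2.3 + 4.7 + 6.8 − 6.2 − 8.2) / 8 = 2.4625%
Σ(R_i − R̄_i)(R_m − R̄_m) = 144.6450  ⇒  Cov = 144.6450 / 7 = 20.6636
Σ(R_m − R̄_m)² = 354.0788  ⇒  Var(R_m) = 354.0788 / 7 = 50.5827
β = Cov / Var(R_m) = 20.6636 / 50.5827 = 0.4085
E(R) = R_f + β × MRP = 0.83% + 0.4085 × 3.28% = 2.17%

2.17%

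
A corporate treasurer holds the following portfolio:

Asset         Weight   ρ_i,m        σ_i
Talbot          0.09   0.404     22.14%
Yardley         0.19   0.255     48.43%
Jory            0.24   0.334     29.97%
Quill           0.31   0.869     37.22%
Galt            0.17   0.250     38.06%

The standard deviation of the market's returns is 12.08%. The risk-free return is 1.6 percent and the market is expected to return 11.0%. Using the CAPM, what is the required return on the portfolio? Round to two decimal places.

14.98%

β_Talbot = 0.404 × 22.14% / 12.08% = 0.7404
β_Yardley = 0.255 × 48.43% / 12.08% = 1.0223
β_Jory = 0.334 × 29.97% / 12.08% = 0.8286
β_Quill = 0.869 × 37.22% / 12.08% = 2.6775
β_Galt = 0.250 × 38.06% / 12.08% = 0.7877
β_P = Σ w_i β_i = 0.09×0.7404 + 0.19×1.0223 + 0.24×0.8286 + 0.31×2.6775 + 0.17×0.7877 = 1.4237
MRP = 11.0% − 1.6% = 9.40%
E(R_P) = R_f + β_P × MRP = 1.6% + 1.4237 × 9.4% = 14.98%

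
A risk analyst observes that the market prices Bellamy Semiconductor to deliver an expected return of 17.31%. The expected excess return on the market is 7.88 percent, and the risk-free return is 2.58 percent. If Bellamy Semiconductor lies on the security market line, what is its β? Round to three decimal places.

β = (E(R) − R_f) / MRP = (17.31% − 2.58%) / 7.88% = 14.73% / 7.88% = 1.869

1.869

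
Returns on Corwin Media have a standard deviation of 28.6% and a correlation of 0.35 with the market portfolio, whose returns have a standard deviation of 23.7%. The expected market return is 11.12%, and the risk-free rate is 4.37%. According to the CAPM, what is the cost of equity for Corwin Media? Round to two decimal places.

7.22%

β = ρ × σ_i / σ_m = 0.35 × 28.6% / 23.7% = 0.4224
MRP = 11.12% − 4.37% = 6.75%
E(R) = 4.37% + 0.4224 × 6.75% = 7.22%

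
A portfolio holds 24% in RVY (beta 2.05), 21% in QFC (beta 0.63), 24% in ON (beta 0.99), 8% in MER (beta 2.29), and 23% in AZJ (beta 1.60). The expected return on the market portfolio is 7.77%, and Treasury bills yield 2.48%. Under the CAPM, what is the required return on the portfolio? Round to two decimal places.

9.96%

β_P = Σ w_i β_i = 0.24×2.05 + 0.21×0.63 + 0.24×0.99 + 0.08×2.29 + 0.23×1.60 = 1.4131
MRP = 7.77% − 2.48% = 5.29%
E(R_P) = R_f + β_P × MRP = 2.48% + 1.4131 × 5.29% = 9.96%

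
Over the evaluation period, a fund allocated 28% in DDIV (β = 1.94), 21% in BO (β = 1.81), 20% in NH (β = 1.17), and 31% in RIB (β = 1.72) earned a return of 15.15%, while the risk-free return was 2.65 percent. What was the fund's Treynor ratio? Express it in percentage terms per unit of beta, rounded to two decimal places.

7.39%

β_P = 0.28×1.94 + 0.21×1.81 + 0.20×1.17 + 0.31×1.72 = 1.6905
Treynor = (R_P − R_f) / β_P = (15.15% − 2.65%) / 1.6905 = 12.50% / 1.6905 = 7.39%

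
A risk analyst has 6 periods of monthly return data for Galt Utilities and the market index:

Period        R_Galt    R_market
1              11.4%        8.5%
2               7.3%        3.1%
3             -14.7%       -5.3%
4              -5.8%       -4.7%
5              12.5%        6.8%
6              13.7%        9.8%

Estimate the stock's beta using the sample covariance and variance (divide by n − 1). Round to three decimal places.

Mean R_i = (11.4 + 7.3 − 14.7 − 5.8 + 12.5 + 13.7) / 6 = 4.0667%
Mean R_m = (8.5 + 3.1 − 5.3 − 4.7 + 6.8 + 9.8) / 6 = 3.0333%
Σ(R_i − R̄_i)(R_m − R̄_m) = 369.9467  ⇒  Cov = 369.9467 / 5 = 73.9893
Σ(R_m − R̄_m)² = 219.1133  ⇒  Var(R_m) = 219.1133 / 5 = 43.8227
β = Cov / Var(R_m) = 73.9893 / 43.8227 = 1.6884

1.688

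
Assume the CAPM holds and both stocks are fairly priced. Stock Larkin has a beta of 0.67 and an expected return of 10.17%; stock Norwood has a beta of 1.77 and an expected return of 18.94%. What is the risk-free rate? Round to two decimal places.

Both satisfy E(R) = R_f + β·MRP, so the slope of the SML is
MRP = (18.94% − 10.17%) / (1.77 − 0.67) = 8.77% / 1.10 = 7.9727%
R_f = E(R_Larkin) − β_Larkin·MRP = 10.17% − 0.67 × 7.9727% = 4.8283%

4.83%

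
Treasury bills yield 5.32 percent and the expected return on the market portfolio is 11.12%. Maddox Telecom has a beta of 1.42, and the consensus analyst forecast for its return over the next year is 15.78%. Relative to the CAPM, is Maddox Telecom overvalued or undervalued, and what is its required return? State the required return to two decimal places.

Undervalued; required return 13.56%

MRP = 11.12% − 5.32% = 5.80%
Required return = R_f + β·MRP = 5.32% + 1.42 × 5.80% = 13.56%
Forecast 15.78% > required 13.56% → the stock plots above the SML → undervalued.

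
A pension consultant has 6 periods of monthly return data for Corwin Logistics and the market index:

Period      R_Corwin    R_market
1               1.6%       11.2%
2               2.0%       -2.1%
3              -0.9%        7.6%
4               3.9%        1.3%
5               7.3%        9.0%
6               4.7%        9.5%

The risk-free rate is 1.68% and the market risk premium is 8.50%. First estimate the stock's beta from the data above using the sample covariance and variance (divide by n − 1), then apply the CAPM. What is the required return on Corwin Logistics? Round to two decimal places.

Mean R_i = (1.6 + 2.0 − 0.9 + 3.9 + 7.3 + 4.7) / 6 = 3.1000%
Mean R_m = (11.2 − 2.1 + 7.6 + 1.3 + 9.0 + 9.5) / 6 = 6.0833%
Σ(R_i − R̄_i)(R_m − R̄_m) = 9.1500  ⇒  Cov = 9.1500 / 5 = 1.8300
Σ(R_m − R̄_m)² = 138.5083  ⇒  Var(R_m) = 138.5083 / 5 = 27.7017
β = Cov / Var(R_m) = 1.8300 / 27.7017 = 0.0661
E(R) = R_f + β × MRP = 1.68% + 0.0661 × 8.50% = 2.24%

2.24%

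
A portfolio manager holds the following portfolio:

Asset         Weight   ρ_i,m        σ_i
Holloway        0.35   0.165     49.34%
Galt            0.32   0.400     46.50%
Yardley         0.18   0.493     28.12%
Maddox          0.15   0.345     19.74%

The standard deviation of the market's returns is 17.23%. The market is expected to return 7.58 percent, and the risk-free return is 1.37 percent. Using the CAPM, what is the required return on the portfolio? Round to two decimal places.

5.81%

β_Holloway = 0.165 × 49.34% / 17.23% = 0.4725
β_Galt = 0.400 × 46.50% / 17.23% = 1.0795
β_Yardley = 0.493 × 28.12% / 17.23% = 0.8046
β_Maddox = 0.345 × 19.74% / 17.23% = 0.3953
β_P = Σ w_i β_i = 0.35×0.4725 + 0.32×1.0795 + 0.18×0.8046 + 0.15×0.3953 = 0.7149
MRP = 7.58% − 1.37% = 6.21%
E(R_P) = R_f + β_P × MRP = 1.37% + 0.7149 × 6.21% = 5.81%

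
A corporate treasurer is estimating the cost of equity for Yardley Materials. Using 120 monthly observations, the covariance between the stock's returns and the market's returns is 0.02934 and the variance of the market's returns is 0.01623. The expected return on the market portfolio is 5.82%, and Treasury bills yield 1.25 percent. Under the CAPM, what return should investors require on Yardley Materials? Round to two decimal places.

β = Cov(R_i, R_m) / Var(R_m) = 0.02934 / 0.01623 = 1.8078
MRP = 5.82% − 1.25% = 4.57%
E(R) = R_f + β × MRP = 1.25% + 1.8078 × 4.57% = 9.51%

9.51%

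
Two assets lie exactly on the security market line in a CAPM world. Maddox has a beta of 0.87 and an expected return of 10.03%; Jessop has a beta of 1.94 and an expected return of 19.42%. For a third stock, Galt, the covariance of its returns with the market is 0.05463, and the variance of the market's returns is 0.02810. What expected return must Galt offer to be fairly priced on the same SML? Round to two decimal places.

MRP = (19.42% − 10.03%) / (1.94 − 0.87) = 8.7757%
R_f = 10.03% − 0.87 × 8.7757% = 2.3951%
β_Galt = Cov / Var(R_m) = 0.05463 / 0.02810 = 1.9441
E(R_Galt) = R_f + β × MRP = 2.3951% + 1.9441 × 8.7757% = 19.46%

19.46%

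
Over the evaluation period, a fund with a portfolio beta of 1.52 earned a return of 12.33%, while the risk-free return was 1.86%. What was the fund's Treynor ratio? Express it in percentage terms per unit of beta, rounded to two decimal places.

6.89%

Treynor = (R_P − R_f) / β_P = (12.33% − 1.86%) / 1.5200 = 10.47% / 1.5200 = 6.89%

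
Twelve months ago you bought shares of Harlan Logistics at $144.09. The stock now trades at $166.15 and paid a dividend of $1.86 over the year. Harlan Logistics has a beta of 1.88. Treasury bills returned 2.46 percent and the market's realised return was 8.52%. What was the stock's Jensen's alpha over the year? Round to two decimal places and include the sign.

+2.75%

Realised HPR = (P1 + D1 − P0) / P0 = (166.15 + 1.86 − 144.09) / 144.09 = 23.92 / 144.09 = 16.6007%
MRP = 8.52% − 2.46% = 6.06%
CAPM required = R_f + β·MRP = 2.46% + 1.88 × 6.06% = 13.8528%
α = realised − required = 16.6007% − 13.8528% = +2.75%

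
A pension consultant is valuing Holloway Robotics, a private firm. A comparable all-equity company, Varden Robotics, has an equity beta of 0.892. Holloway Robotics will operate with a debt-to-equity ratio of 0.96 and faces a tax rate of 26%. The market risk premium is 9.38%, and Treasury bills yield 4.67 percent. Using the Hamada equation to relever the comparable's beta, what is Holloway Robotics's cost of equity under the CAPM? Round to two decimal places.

β_L = β_U × [1 + (1 − t)(D/E)] = 0.892 × [1 + (1 − 0.26) × 0.96]
    = 0.892 × [1 + 0.74 × 0.96] = 0.892 × 1.7104 = 1.5257
E(R) = R_f + β_L × MRP = 4.67% + 1.5257 × 9.38% = 18.98%

18.98%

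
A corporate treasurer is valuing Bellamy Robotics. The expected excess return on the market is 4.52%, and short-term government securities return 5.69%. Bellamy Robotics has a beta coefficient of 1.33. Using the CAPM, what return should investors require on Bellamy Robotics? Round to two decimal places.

11.70%

E(R) = R_f + β × MRP = 5.69% + 1.33 × 4.52% = 11.70%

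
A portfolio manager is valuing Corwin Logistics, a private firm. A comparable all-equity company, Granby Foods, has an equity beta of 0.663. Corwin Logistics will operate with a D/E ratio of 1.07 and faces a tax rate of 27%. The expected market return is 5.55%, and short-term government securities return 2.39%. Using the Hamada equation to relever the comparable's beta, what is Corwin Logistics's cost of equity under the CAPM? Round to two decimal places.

β_L = β_U × [1 + (1 − t)(D/E)] = 0.663 × [1 + (1 − 0.27) × 1.07]
    = 0.663 × [1 + 0.73 × 1.07] = 0.663 × 1.7811 = 1.1809
MRP = 5.55% − 2.39% = 3.16%
E(R) = R_f + β_L × MRP = 2.39% + 1.1809 × 3.16% = 6.12%

6.12%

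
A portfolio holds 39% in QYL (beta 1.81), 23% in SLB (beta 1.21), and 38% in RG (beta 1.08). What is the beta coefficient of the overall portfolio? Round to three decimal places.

β_P = Σ w_i β_i = 0.39×1.81 + 0.23×1.21 + 0.38×1.08 = 1.3946

1.395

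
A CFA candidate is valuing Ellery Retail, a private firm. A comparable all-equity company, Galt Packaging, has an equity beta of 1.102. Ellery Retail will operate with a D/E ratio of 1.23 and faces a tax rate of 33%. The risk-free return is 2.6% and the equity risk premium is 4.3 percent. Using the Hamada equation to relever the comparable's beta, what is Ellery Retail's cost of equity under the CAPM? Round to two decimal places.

β_L = β_U × [1 + (1 − t)(D/E)] = 1.102 × [1 + (1 − 0.33) × 1.23]
    = 1.102 × [1 + 0.67 × 1.23] = 1.102 × 1.8241 = 2.0102
E(R) = R_f + β_L × MRP = 2.6% + 2.0102 × 4.3% = 11.24%

11.24%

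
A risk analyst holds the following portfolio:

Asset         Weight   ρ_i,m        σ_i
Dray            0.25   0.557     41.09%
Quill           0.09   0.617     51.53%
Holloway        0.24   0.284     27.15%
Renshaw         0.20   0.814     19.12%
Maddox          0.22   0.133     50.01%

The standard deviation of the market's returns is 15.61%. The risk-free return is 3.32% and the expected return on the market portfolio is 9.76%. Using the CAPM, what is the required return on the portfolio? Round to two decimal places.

β_Dray = 0.557 × 41.09% / 15.61% = 1.4662
β_Quill = 0.617 × 51.53% / 15.61% = 2.0368
β_Holloway = 0.284 × 27.15% / 15.61% = 0.4940
β_Renshaw = 0.814 × 19.12% / 15.61% = 0.9970
β_Maddox = 0.133 × 50.01% / 15.61% = 0.4261
β_P = Σ w_i β_i = 0.25×1.4662 + 0.09×2.0368 + 0.24×0.4940 + 0.20×0.9970 + 0.22×0.4261 = 0.9616
MRP = 9.76% − 3.32% = 6.44%
E(R_P) = R_f + β_P × MRP = 3.32% + 0.9616 × 6.44% = 9.51%

9.51%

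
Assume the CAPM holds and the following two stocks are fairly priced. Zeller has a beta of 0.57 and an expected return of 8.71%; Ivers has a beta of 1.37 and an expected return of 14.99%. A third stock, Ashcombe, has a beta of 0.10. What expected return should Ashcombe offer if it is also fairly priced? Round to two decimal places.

MRP (SML slope) = (14.99% − 8.71%) / (1.37 − 0.57) = 6.28% / 0.80 = 7.8500%
R_f (intercept) = 8.71% − 0.57 × 7.8500% = 4.2355%
E(R_Ashcombe) = R_f + β × MRP = 4.2355% + 0.10 × 7.8500% = 5.02%

5.02%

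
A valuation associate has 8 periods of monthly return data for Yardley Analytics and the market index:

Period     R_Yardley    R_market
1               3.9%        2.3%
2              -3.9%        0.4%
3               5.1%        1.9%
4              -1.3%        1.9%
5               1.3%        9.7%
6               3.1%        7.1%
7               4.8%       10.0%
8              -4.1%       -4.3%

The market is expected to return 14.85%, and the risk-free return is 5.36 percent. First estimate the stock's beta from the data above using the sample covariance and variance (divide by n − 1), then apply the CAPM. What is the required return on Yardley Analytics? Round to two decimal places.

Mean R_i = (3.9 − 3.9 + 5.1 − 1.3 + 1.3 + 3.1 + 4.8 − 4.1) / 8 = 1.1125%
Mean R_m = (2.3 + 0.4 + 1.9 + 1.9 + 9.7 + 7.1 + 10.0 − 4.3) / 8 = 3.6250%
Σ(R_i − R̄_i)(R_m − R̄_m) = 82.6175  ⇒  Cov = 82.6175 / 7 = 11.8025
Σ(R_m − R̄_m)² = 170.5350  ⇒  Var(R_m) = 170.5350 / 7 = 24.3621
β = Cov / Var(R_m) = 11.8025 / 24.3621 = 0.4845
MRP = 14.85% − 5.36% = 9.49%
E(R) = R_f + β × MRP = 5.36% + 0.4845 × 9.49% = 9.96%

9.96%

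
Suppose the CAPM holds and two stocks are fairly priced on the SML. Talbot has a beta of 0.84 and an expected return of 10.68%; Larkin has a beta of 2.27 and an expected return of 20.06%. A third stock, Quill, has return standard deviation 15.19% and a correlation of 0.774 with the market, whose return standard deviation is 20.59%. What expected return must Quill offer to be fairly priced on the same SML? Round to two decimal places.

MRP = (20.06% − 10.68%) / (2.27 − 0.84) = 6.5594%
R_f = 10.68% − 0.84 × 6.5594% = 5.1701%
β_Quill = ρ·σ_i/σ_m = 0.774 × 15.19 / 20.59 = 0.5710
E(R_Quill) = R_f + β × MRP = 5.1701% + 0.5710 × 6.5594% = 8.92%

8.92%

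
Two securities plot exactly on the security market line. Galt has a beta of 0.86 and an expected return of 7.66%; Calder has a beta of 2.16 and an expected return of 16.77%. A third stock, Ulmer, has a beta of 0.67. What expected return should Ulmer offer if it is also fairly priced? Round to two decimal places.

MRP (SML slope) = (16.77% − 7.66%) / (2.16 − 0.86) = 9.11% / 1.30 = 7.0077%
R_f (intercept) = 7.66% − 0.86 × 7.0077% = 1.6334%
E(R_Ulmer) = R_f + β × MRP = 1.6334% + 0.67 × 7.0077% = 6.33%

6.33%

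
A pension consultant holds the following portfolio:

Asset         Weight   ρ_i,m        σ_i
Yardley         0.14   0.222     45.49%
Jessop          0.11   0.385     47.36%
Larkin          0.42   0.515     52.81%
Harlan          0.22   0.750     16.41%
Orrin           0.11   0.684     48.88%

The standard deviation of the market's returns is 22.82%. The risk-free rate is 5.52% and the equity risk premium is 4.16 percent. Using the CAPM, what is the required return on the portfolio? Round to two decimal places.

9.39%

β_Yardley = 0.222 × 45.49% / 22.82% = 0.4425
β_Jessop = 0.385 × 47.36% / 22.82% = 0.7990
β_Larkin = 0.515 × 52.81% / 22.82% = 1.1918
β_Harlan = 0.750 × 16.41% / 22.82% = 0.5393
β_Orrin = 0.684 × 48.88% / 22.82% = 1.4651
β_P = Σ w_i β_i = 0.14×0.4425 + 0.11×0.7990 + 0.42×1.1918 + 0.22×0.5393 + 0.11×1.4651 = 0.9302
E(R_P) = R_f + β_P × MRP = 5.52% + 0.9302 × 4.16% = 9.39%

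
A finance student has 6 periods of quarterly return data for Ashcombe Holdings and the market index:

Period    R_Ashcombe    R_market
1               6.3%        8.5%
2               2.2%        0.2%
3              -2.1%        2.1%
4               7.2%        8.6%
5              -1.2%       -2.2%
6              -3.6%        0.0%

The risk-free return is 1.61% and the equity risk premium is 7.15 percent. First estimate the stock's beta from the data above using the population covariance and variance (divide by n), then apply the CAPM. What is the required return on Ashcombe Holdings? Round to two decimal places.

7.60%

Mean R_i = (6.3 + 2.2 − 2.1 + 7.2 − 1.2 − 3.6) / 6 = 1.4667%
Mean R_m = (8.5 + 0.2 + 2.1 + 8.6 − 2.2 + 0.0) / 6 = 2.8667%
Σ(R_i − R̄_i)(R_m − R̄_m) = 88.9133  ⇒  Cov = 88.9133 / 6 = 14.8189
Σ(R_m − R̄_m)² = 106.1933  ⇒  Var(R_m) = 106.1933 / 6 = 17.6989
β = Cov / Var(R_m) = 14.8189 / 17.6989 = 0.8373
E(R) = R_f + β × MRP = 1.61% + 0.8373 × 7.15% = 7.60%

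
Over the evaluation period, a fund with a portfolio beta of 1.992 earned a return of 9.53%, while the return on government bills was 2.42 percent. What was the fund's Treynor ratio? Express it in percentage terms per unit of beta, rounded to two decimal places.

3.57%

Treynor = (R_P − R_f) / β_P = (9.53% − 2.42%) / 1.9920 = 7.11% / 1.9920 = 3.57%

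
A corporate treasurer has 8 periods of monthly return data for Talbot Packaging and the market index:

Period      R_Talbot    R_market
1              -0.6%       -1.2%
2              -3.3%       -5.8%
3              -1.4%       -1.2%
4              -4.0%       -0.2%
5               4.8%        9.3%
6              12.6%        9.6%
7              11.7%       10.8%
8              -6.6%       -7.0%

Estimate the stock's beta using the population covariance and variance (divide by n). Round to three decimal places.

Mean R_i = (-0.6 − 3.3 − 1.4 − 4.0 + 4.8 + 12.6 + 11.7 − 6.6) / 8 = 1.6500%
Mean R_m = (-1.2 − 5.8 − 1.2 − 0.2 + 9.3 + 9.6 + 10.8 − 7.0) / 8 = 1.7875%
Σ(R_i − R̄_i)(R_m − R̄_m) = 336.9050  ⇒  Cov = 336.9050 / 8 = 42.1131
Σ(R_m − R̄_m)² = 355.2888  ⇒  Var(R_m) = 355.2888 / 8 = 44.4111
β = Cov / Var(R_m) = 42.1131 / 44.4111 = 0.9483

0.948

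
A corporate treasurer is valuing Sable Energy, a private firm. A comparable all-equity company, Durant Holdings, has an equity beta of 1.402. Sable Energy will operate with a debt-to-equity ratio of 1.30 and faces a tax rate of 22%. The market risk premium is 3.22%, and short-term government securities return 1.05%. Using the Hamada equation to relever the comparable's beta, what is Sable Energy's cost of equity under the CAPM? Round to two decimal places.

β_L = β_U × [1 + (1 − t)(D/E)] = 1.402 × [1 + (1 − 0.22) × 1.30]
    = 1.402 × [1 + 0.78 × 1.30] = 1.402 × 2.0140 = 2.8236
E(R) = R_f + β_L × MRP = 1.05% + 2.8236 × 3.22% = 10.14%

10.14%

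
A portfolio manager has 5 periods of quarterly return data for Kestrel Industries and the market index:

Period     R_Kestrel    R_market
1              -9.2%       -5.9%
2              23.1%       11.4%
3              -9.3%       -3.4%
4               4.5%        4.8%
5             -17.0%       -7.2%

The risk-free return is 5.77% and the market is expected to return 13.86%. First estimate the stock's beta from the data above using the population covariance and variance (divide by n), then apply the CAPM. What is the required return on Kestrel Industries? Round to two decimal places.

Mean R_i = (-9.2 + 23.1 − 9.3 + 4.5 − 17.0) / 5 = -1.5800%
Mean R_m = (-5.9 + 11.4 − 3.4 + 4.8 − 7.2) / 5 = -0.0600%
Σ(R_i − R̄_i)(R_m − R̄_m) = 492.7660  ⇒  Cov = 492.7660 / 5 = 98.5532
Σ(R_m − R̄_m)² = 251.1920  ⇒  Var(R_m) = 251.1920 / 5 = 50.2384
β = Cov / Var(R_m) = 98.5532 / 50.2384 = 1.9617
MRP = 13.86% − 5.77% = 8.09%
E(R) = R_f + β × MRP = 5.77% + 1.9617 × 8.09% = 21.64%

21.64%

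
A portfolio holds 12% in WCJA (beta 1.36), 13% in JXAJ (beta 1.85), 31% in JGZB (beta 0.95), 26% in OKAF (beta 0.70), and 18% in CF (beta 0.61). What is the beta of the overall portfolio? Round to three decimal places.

0.990

β_P = Σ w_i β_i = 0.12×1.36 + 0.13×1.85 + 0.31×0.95 + 0.26×0.70 + 0.18×0.61 = 0.9900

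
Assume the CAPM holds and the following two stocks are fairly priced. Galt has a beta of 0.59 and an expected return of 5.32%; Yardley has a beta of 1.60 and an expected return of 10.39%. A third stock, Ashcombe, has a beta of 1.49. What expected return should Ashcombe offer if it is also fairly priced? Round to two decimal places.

MRP (SML slope) = (10.39% − 5.32%) / (1.60 − 0.59) = 5.07% / 1.01 = 5.0198%
R_f (intercept) = 5.32% − 0.59 × 5.0198% = 2.3583%
E(R_Ashcombe) = R_f + β × MRP = 2.3583% + 1.49 × 5.0198% = 9.84%

9.84%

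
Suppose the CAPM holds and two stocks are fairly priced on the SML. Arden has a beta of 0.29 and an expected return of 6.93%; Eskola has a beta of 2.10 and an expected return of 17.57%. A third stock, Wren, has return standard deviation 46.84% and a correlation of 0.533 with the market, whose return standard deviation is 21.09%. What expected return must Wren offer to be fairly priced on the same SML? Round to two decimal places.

12.18%

MRP = (17.57% − 6.93%) / (2.10 − 0.29) = 5.8785%
R_f = 6.93% − 0.29 × 5.8785% = 5.2252%
β_Wren = ρ·σ_i/σ_m = 0.533 × 46.84 / 21.09 = 1.1838
E(R_Wren) = R_f + β × MRP = 5.2252% + 1.1838 × 5.8785% = 12.18%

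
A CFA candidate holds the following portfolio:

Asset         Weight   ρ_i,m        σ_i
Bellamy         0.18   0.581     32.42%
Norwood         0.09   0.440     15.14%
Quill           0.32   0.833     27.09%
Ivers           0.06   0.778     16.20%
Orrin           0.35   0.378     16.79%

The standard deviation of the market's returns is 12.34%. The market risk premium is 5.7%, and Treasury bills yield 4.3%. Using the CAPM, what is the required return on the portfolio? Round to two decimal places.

β_Bellamy = 0.581 × 32.42% / 12.34% = 1.5264
β_Norwood = 0.440 × 15.14% / 12.34% = 0.5398
β_Quill = 0.833 × 27.09% / 12.34% = 1.8287
β_Ivers = 0.778 × 16.20% / 12.34% = 1.0214
β_Orrin = 0.378 × 16.79% / 12.34% = 0.5143
β_P = Σ w_i β_i = 0.18×1.5264 + 0.09×0.5398 + 0.32×1.8287 + 0.06×1.0214 + 0.35×0.5143 = 1.1498
E(R_P) = R_f + β_P × MRP = 4.3% + 1.1498 × 5.7% = 10.85%

10.85%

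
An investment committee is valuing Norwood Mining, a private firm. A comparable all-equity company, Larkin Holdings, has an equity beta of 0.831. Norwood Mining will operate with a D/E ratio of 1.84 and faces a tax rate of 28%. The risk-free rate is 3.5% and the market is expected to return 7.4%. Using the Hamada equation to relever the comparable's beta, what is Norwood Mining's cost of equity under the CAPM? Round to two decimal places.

11.03%

β_L = β_U × [1 + (1 − t)(D/E)] = 0.831 × [1 + (1 − 0.28) × 1.84]
    = 0.831 × [1 + 0.72 × 1.84] = 0.831 × 2.3248 = 1.9319
MRP = 7.4% − 3.5% = 3.90%
E(R) = R_f + β_L × MRP = 3.5% + 1.9319 × 3.9% = 11.03%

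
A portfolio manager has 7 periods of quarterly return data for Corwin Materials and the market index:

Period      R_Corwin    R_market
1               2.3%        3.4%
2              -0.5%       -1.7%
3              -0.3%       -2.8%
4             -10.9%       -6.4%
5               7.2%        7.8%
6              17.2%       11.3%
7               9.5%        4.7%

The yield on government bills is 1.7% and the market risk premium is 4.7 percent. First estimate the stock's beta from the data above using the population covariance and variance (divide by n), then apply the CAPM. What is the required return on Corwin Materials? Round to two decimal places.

8.02%

Mean R_i = (2.3 − 0.5 − 0.3 − 10.9 + 7.2 + 17.2 + 9.5) / 7 = 3.5000%
Mean R_m = (3.4 − 1.7 − 2.8 − 6.4 + 7.8 + 11.3 + 4.7) / 7 = 2.3286%
Σ(R_i − R̄_i)(R_m − R̄_m) = 317.3900  ⇒  Cov = 317.3900 / 7 = 45.3414
Σ(R_m − R̄_m)² = 235.9143  ⇒  Var(R_m) = 235.9143 / 7 = 33.7020
β = Cov / Var(R_m) = 45.3414 / 33.7020 = 1.3454
E(R) = R_f + β × MRP = 1.7% + 1.3454 × 4.7% = 8.02%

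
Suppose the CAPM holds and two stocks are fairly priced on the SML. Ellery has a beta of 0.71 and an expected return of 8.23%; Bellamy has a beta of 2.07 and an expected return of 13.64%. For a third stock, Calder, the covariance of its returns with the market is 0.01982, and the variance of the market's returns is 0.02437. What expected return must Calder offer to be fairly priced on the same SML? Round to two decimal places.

MRP = (13.64% − 8.23%) / (2.07 − 0.71) = 3.9779%
R_f = 8.23% − 0.71 × 3.9779% = 5.4057%
β_Calder = Cov / Var(R_m) = 0.01982 / 0.02437 = 0.8133
E(R_Calder) = R_f + β × MRP = 5.4057% + 0.8133 × 3.9779% = 8.64%

8.64%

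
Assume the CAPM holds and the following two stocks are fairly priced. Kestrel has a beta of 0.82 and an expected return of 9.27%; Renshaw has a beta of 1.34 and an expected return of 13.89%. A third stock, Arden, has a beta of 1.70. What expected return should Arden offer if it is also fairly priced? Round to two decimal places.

17.09%

MRP (SML slope) = (13.89% − 9.27%) / (1.34 − 0.82) = 4.62% / 0.52 = 8.8846%
R_f (intercept) = 9.27% − 0.82 × 8.8846% = 1.9846%
E(R_Arden) = R_f + β × MRP = 1.9846% + 1.70 × 8.8846% = 17.09%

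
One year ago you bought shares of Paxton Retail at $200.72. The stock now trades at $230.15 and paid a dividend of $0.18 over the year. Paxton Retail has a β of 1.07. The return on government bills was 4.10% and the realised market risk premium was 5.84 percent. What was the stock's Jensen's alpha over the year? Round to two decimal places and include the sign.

+4.40%

Realised HPR = (P1 + D1 − P0) / P0 = (230.15 + 0.18 − 200.72) / 200.72 = 29.61 / 200.72 = 14.7519%
CAPM required = R_f + β·MRP = 4.10% + 1.07 × 5.84% = 10.3488%
α = realised − required = 14.7519% − 10.3488% = +4.40%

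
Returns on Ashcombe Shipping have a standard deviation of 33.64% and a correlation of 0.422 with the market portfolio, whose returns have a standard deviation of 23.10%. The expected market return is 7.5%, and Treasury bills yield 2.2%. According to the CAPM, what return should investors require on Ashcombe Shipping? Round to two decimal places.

5.46%

β = ρ × σ_i / σ_m = 0.422 × 33.64% / 23.10% = 0.6145
MRP = 7.5% − 2.2% = 5.30%
E(R) = 2.2% + 0.6145 × 5.3% = 5.46%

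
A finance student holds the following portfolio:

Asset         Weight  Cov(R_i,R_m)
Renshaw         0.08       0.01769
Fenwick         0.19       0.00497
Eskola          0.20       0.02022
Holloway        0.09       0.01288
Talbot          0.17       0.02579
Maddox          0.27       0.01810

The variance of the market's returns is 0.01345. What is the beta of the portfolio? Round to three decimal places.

1.252

β_Renshaw = 0.01769 / 0.01345 = 1.3152
β_Fenwick = 0.00497 / 0.01345 = 0.3695
β_Eskola = 0.02022 / 0.01345 = 1.5033
β_Holloway = 0.01288 / 0.01345 = 0.9576
β_Talbot = 0.02579 / 0.01345 = 1.9175
β_Maddox = 0.01810 / 0.01345 = 1.3457
β_P = Σ w_i β_i = 0.08×1.3152 + 0.19×0.3695 + 0.20×1.5033 + 0.09×0.9576 + 0.17×1.9175 + 0.27×1.3457 = 1.2516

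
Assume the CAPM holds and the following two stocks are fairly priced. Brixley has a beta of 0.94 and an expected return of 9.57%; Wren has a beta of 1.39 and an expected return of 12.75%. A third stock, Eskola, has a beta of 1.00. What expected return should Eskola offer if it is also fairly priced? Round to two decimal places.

9.99%

MRP (SML slope) = (12.75% − 9.57%) / (1.39 − 0.94) = 3.18% / 0.45 = 7.0667%
R_f (intercept) = 9.57% − 0.94 × 7.0667% = 2.9273%
E(R_Eskola) = R_f + β × MRP = 2.9273% + 1.00 × 7.0667% = 9.99%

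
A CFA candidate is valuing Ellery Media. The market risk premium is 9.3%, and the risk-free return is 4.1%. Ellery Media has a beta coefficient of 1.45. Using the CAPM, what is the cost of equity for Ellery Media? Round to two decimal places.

E(R) = R_f + β × MRP = 4.1% + 1.45 × 9.3% = 17.59%

17.59%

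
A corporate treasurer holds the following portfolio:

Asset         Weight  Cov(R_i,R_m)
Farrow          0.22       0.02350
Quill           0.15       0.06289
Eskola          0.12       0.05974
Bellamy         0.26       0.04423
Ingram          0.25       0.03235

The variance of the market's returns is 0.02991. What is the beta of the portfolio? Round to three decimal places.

β_Farrow = 0.02350 / 0.02991 = 0.7857
β_Quill = 0.06289 / 0.02991 = 2.1026
β_Eskola = 0.05974 / 0.02991 = 1.9973
β_Bellamy = 0.04423 / 0.02991 = 1.4788
β_Ingram = 0.03235 / 0.02991 = 1.0816
β_P = Σ w_i β_i = 0.22×0.7857 + 0.15×2.1026 + 0.12×1.9973 + 0.26×1.4788 + 0.25×1.0816 = 1.3828

1.383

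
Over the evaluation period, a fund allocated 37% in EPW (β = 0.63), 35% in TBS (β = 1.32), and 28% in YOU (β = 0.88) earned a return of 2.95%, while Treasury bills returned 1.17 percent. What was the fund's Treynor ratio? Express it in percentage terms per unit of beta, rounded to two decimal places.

β_P = 0.37×0.63 + 0.35×1.32 + 0.28×0.88 = 0.9415
Treynor = (R_P − R_f) / β_P = (2.95% − 1.17%) / 0.9415 = 1.78% / 0.9415 = 1.89%

1.89%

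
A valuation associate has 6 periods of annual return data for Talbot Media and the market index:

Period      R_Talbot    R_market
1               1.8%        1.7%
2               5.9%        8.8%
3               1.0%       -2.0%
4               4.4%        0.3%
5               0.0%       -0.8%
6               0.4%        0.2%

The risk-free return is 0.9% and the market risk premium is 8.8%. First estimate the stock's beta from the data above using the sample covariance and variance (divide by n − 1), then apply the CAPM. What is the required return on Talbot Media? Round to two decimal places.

5.18%

Mean R_i = (1.8 + 5.9 + 1.0 + 4.4 + 0.0 + 0.4) / 6 = 2.2500%
Mean R_m = (1.7 + 8.8 − 2.0 + 0.3 − 0.8 + 0.2) / 6 = 1.3667%
Σ(R_i − R̄_i)(R_m − R̄_m) = 35.9300  ⇒  Cov = 35.9300 / 5 = 7.1860
Σ(R_m − R̄_m)² = 73.8933  ⇒  Var(R_m) = 73.8933 / 5 = 14.7787
β = Cov / Var(R_m) = 7.1860 / 14.7787 = 0.4862
E(R) = R_f + β × MRP = 0.9% + 0.4862 × 8.8% = 5.18%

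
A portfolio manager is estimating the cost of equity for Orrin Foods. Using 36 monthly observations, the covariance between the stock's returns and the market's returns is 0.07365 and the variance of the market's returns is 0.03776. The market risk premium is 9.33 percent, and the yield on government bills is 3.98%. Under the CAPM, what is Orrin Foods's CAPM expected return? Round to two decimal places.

β = Cov(R_i, R_m) / Var(R_m) = 0.07365 / 0.03776 = 1.9505
E(R) = R_f + β × MRP = 3.98% + 1.9505 × 9.33% = 22.18%

22.18%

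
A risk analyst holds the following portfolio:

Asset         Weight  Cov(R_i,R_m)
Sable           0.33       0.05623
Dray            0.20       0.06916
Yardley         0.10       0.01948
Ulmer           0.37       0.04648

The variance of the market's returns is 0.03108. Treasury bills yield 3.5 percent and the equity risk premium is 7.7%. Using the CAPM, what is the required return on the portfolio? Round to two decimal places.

16.27%

β_Sable = 0.05623 / 0.03108 = 1.8092
β_Dray = 0.06916 / 0.03108 = 2.2252
β_Yardley = 0.01948 / 0.03108 = 0.6268
β_Ulmer = 0.04648 / 0.03108 = 1.4955
β_P = Σ w_i β_i = 0.33×1.8092 + 0.20×2.2252 + 0.10×0.6268 + 0.37×1.4955 = 1.6581
E(R_P) = R_f + β_P × MRP = 3.5% + 1.6581 × 7.7% = 16.27%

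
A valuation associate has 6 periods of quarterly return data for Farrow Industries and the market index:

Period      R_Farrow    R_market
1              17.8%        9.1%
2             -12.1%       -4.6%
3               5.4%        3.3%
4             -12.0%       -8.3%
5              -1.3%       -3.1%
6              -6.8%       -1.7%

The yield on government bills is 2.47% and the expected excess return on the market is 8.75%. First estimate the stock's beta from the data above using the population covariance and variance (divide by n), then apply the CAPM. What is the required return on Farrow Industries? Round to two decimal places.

18.12%

Mean R_i = (17.8 − 12.1 + 5.4 − 12.0 − 1.3 − 6.8) / 6 = -1.5000%
Mean R_m = (9.1 − 4.6 + 3.3 − 8.3 − 3.1 − 1.7) / 6 = -0.8833%
Σ(R_i − R̄_i)(R_m − R̄_m) = 342.7000  ⇒  Cov = 342.7000 / 6 = 57.1167
Σ(R_m − R̄_m)² = 191.5683  ⇒  Var(R_m) = 191.5683 / 6 = 31.9281
β = Cov / Var(R_m) = 57.1167 / 31.9281 = 1.7889
E(R) = R_f + β × MRP = 2.47% + 1.7889 × 8.75% = 18.12%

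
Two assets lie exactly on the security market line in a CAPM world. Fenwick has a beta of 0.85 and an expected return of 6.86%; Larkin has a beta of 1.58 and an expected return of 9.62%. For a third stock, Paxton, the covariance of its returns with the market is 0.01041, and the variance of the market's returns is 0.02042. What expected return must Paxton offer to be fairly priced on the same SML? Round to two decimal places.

5.57%

MRP = (9.62% − 6.86%) / (1.58 − 0.85) = 3.7808%
R_f = 6.86% − 0.85 × 3.7808% = 3.6463%
β_Paxton = Cov / Var(R_m) = 0.01041 / 0.02042 = 0.5098
E(R_Paxton) = R_f + β × MRP = 3.6463% + 0.5098 × 3.7808% = 5.57%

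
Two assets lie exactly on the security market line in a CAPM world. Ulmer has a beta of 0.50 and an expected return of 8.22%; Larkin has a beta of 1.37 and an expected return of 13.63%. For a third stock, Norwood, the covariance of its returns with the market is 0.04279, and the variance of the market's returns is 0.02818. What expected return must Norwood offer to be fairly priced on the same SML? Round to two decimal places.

14.55%

MRP = (13.63% − 8.22%) / (1.37 − 0.50) = 6.2184%
R_f = 8.22% − 0.50 × 6.2184% = 5.1108%
β_Norwood = Cov / Var(R_m) = 0.04279 / 0.02818 = 1.5185
E(R_Norwood) = R_f + β × MRP = 5.1108% + 1.5185 × 6.2184% = 14.55%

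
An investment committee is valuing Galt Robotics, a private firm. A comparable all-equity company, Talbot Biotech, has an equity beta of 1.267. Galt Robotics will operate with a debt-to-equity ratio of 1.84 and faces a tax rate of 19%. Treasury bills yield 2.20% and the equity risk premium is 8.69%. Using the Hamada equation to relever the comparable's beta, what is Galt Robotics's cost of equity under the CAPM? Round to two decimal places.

29.62%

β_L = β_U × [1 + (1 − t)(D/E)] = 1.267 × [1 + (1 − 0.19) × 1.84]
    = 1.267 × [1 + 0.81 × 1.84] = 1.267 × 2.4904 = 3.1553
E(R) = R_f + β_L × MRP = 2.20% + 3.1553 × 8.69% = 29.62%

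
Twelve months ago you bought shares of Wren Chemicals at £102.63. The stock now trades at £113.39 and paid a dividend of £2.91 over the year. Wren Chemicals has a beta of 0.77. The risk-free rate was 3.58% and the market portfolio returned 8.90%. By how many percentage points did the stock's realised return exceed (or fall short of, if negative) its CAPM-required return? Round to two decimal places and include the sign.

Realised HPR = (P1 + D1 − P0) / P0 = (113.39 + 2.91 − 102.63) / 102.63 = 13.67 / 102.63 = 13.3197%
MRP = 8.90% − 3.58% = 5.32%
CAPM required = R_f + β·MRP = 3.58% + 0.77 × 5.32% = 7.6764%
α = realised − required = 13.3197% − 7.6764% = +5.64%

+5.64%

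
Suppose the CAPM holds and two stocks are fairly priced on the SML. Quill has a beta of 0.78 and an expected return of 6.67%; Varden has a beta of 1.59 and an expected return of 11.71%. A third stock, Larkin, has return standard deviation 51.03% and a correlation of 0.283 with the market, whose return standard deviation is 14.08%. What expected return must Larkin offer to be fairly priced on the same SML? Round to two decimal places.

8.20%

MRP = (11.71% − 6.67%) / (1.59 − 0.78) = 6.2222%
R_f = 6.67% − 0.78 × 6.2222% = 1.8167%
β_Larkin = ρ·σ_i/σ_m = 0.283 × 51.03 / 14.08 = 1.0257
E(R_Larkin) = R_f + β × MRP = 1.8167% + 1.0257 × 6.2222% = 8.20%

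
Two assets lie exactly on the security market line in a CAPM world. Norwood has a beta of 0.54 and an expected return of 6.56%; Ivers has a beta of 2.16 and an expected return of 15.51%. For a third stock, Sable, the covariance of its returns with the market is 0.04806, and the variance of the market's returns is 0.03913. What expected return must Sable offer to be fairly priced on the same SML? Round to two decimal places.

10.36%

MRP = (15.51% − 6.56%) / (2.16 − 0.54) = 5.5247%
R_f = 6.56% − 0.54 × 5.5247% = 3.5767%
β_Sable = Cov / Var(R_m) = 0.04806 / 0.03913 = 1.2282
E(R_Sable) = R_f + β × MRP = 3.5767% + 1.2282 × 5.5247% = 10.36%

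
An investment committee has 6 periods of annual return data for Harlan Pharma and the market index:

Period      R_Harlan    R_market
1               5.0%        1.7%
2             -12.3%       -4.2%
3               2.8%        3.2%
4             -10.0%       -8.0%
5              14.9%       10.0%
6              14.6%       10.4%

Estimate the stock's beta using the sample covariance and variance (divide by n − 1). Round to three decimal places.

Mean R_i = (5.0 − 12.3 + 2.8 − 10.0 + 14.9 + 14.6) / 6 = 2.5000%
Mean R_m = (1.7 − 4.2 + 3.2 − 8.0 + 10.0 + 10.4) / 6 = 2.1833%
Σ(R_i − R̄_i)(R_m − R̄_m) = 417.2100  ⇒  Cov = 417.2100 / 5 = 83.4420
Σ(R_m − R̄_m)² = 274.3283  ⇒  Var(R_m) = 274.3283 / 5 = 54.8657
β = Cov / Var(R_m) = 83.4420 / 54.8657 = 1.5208

1.521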